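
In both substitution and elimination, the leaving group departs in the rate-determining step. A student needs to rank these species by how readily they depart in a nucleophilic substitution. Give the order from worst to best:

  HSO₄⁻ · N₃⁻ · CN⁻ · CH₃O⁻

Leaving-group ability tracks the stability of the departed species; conjugate-acid pKₐ is the usual yardstick (lower pKₐ → better LG).
HSO₄⁻: pKₐ(H₂SO₄) ≈ -3
N₃⁻: pKₐ(HN₃) ≈ 4.7
CN⁻: pKₐ(HCN) ≈ 9.2
CH₃O⁻: pKₐ(CH₃OH) ≈ 15.5
Reversing gives the worst-to-best order requested.

CH₃O⁻ < CN⁻ < N₃⁻ < HSO₄⁻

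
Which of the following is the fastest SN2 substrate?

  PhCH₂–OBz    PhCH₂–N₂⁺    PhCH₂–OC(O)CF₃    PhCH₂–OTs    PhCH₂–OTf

PhCH₂–N₂⁺

Identical carbon frameworks mean the comparison reduces to leaving-group quality.
The more stable X⁻ (or X) is on its own — i.e. the weaker a base it is — the better a leaving group it makes.
PhCH₂–N₂⁺ loses N₂: no meaningful conjugate acid; N₂ departs as an exceptionally stable neutral molecule
PhCH₂–OTf loses OTf⁻: pKₐ(CF₃SO₃H (triflic acid)) ≈ -14
PhCH₂–OTs loses OTs⁻: pKₐ(p-CH₃C₆H₄SO₃H (TsOH)) ≈ -2.8
PhCH₂–OC(O)CF₃ loses CF₃COO⁻: pKₐ(CF₃COOH) ≈ 0.2
PhCH₂–OBz loses PhCOO⁻: pKₐ(C₆H₅COOH) ≈ 4.2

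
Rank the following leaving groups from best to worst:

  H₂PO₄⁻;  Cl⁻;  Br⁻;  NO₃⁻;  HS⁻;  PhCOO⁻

Br⁻ > Cl⁻ > NO₃⁻ > H₂PO₄⁻ > PhCOO⁻ > HS⁻

The more stable X⁻ (or X) is on its own — i.e. the weaker a base it is — the better a leaving group it makes.
Br⁻: pKₐ(HBr) ≈ -9
Cl⁻: pKₐ(HCl) ≈ -7
NO₃⁻: pKₐ(HNO₃) ≈ -1.3
H₂PO₄⁻: pKₐ(H₃PO₄) ≈ 2.1
PhCOO⁻: pKₐ(C₆H₅COOH) ≈ 4.2
HS⁻: pKₐ(H₂S) ≈ 7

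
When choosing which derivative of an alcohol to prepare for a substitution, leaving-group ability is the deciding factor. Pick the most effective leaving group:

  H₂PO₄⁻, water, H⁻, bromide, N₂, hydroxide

N₂

N₂: no meaningful conjugate acid; N₂ departs as an exceptionally stable neutral molecule
bromide: pKₐ(HBr) ≈ -9
water: pKₐ(H₃O⁺) ≈ -1.7
H₂PO₄⁻: pKₐ(H₃PO₄) ≈ 2.1
hydroxide: pKₐ(H₂O) ≈ 15.7
H⁻: pKₐ(H₂) ≈ 36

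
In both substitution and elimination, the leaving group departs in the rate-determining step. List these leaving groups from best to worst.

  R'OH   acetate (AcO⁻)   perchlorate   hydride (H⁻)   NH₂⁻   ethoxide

perchlorate > R'OH > acetate (AcO⁻) > ethoxide > hydride (H⁻) > NH₂⁻

Rank by basicity of the departing species: weakest base leaves most easily.
perchlorate: pKₐ(HClO₄) ≈ -10 — extremely weak base; rarely used for safety reasons
R'OH: pKₐ(R'OH₂⁺) ≈ -2.4 — neutral; leaves from a protonated ether (an oxonium ion, R–O(H)R'⁺)
acetate (AcO⁻): pKₐ(CH₃COOH) ≈ 4.8 — resonance-stabilised but still a weak base
ethoxide: pKₐ(CH₃CH₂OH) ≈ 16
hydride (H⁻): pKₐ(H₂) ≈ 36
NH₂⁻: pKₐ(NH₃) ≈ 38 — extremely strong base; never a leaving group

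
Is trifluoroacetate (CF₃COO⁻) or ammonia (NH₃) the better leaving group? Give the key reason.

trifluoroacetate (CF₃COO⁻) is the better leaving group.
pKₐ(CF₃COOH) ≈ 0.2 versus pKₐ(NH₄⁺) ≈ 9.2: trifluoroacetate (CF₃COO⁻) is the much weaker base.
Strongly electron-withdrawing CF₃ stabilises the carboxylate.

trifluoroacetate (CF₃COO⁻)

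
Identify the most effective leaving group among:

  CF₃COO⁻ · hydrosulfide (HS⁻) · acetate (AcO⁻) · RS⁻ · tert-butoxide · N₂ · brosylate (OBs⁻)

N₂

Rank by basicity of the departing species: weakest base leaves most easily.
N₂: no meaningful conjugate acid; N₂ departs as an exceptionally stable neutral molecule
brosylate (OBs⁻): pKₐ(p-BrC₆H₄SO₃H) ≈ -2.8
CF₃COO⁻: pKₐ(CF₃COOH) ≈ 0.2
acetate (AcO⁻): pKₐ(CH₃COOH) ≈ 4.8
hydrosulfide (HS⁻): pKₐ(H₂S) ≈ 7
RS⁻: pKₐ(RSH (a thiol)) ≈ 10.5
tert-butoxide: pKₐ(t-BuOH) ≈ 18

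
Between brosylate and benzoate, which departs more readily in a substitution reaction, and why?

brosylate is the better leaving group.
pKₐ(p-BrC₆H₄SO₃H) ≈ -2.8 versus pKₐ(C₆H₅COOH) ≈ 4.2: brosylate is the much weaker base.
Arenesulfonate with a p-bromo substituent.

brosylate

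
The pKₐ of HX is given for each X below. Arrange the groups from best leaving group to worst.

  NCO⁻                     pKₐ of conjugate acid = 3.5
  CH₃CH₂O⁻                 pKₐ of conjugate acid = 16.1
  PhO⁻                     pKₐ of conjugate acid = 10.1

NCO⁻ > PhO⁻ > CH₃CH₂O⁻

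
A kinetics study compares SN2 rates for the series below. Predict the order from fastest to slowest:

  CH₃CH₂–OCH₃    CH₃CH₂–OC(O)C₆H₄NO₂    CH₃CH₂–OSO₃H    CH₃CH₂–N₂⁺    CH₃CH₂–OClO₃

CH₃CH₂–N₂⁺ > CH₃CH₂–OClO₃ > CH₃CH₂–OSO₃H > CH₃CH₂–OC(O)C₆H₄NO₂ > CH₃CH₂–OCH₃

Same R in every case — rank the leaving groups.
The more stable X⁻ (or X) is on its own — i.e. the weaker a base it is — the better a leaving group it makes.
CH₃CH₂–N₂⁺ loses N₂: no meaningful conjugate acid; N₂ departs as an exceptionally stable neutral molecule
CH₃CH₂–OClO₃ loses ClO₄⁻: pKₐ(HClO₄) ≈ -10
CH₃CH₂–OSO₃H loses HSO₄⁻: pKₐ(H₂SO₄) ≈ -3
CH₃CH₂–OC(O)C₆H₄NO₂ loses p-O₂N–C₆H₄–COO⁻: pKₐ(p-nitrobenzoic acid) ≈ 3.4
CH₃CH₂–OCH₃ loses CH₃O⁻: pKₐ(CH₃OH) ≈ 15.5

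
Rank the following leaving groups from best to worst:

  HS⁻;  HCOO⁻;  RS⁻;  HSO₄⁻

The more stable X⁻ (or X) is on its own — i.e. the weaker a base it is — the better a leaving group it makes.
HSO₄⁻: pKₐ(H₂SO₄) ≈ -3
HCOO⁻: pKₐ(HCOOH) ≈ 3.8 — resonance-stabilised carboxylate
HS⁻: pKₐ(H₂S) ≈ 7
RS⁻: pKₐ(RSH (a thiol)) ≈ 10.5

HSO₄⁻ > HCOO⁻ > HS⁻ > RS⁻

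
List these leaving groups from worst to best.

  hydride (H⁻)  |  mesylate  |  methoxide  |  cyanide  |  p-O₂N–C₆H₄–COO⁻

hydride (H⁻) < methoxide < cyanide < p-O₂N–C₆H₄–COO⁻ < mesylate

mesylate: pKₐ(CH₃SO₃H (MsOH)) ≈ -1.9
p-O₂N–C₆H₄–COO⁻: pKₐ(p-nitrobenzoic acid) ≈ 3.4
cyanide: pKₐ(HCN) ≈ 9.2
methoxide: pKₐ(CH₃OH) ≈ 15.5
hydride (H⁻): pKₐ(H₂) ≈ 36
Listed from poorest to best leaving group as asked.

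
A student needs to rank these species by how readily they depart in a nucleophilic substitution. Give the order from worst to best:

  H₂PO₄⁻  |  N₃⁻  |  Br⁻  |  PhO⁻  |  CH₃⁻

CH₃⁻ < PhO⁻ < N₃⁻ < H₂PO₄⁻ < Br⁻

The more stable X⁻ (or X) is on its own — i.e. the weaker a base it is — the better a leaving group it makes.
Br⁻: pKₐ(HBr) ≈ -9 — weak base; good leaving group
H₂PO₄⁻: pKₐ(H₃PO₄) ≈ 2.1 — moderate base; biological leaving group after further activation
N₃⁻: pKₐ(HN₃) ≈ 4.7 — linear, resonance-stabilised
PhO⁻: pKₐ(C₆H₅OH (phenol)) ≈ 10
CH₃⁻: pKₐ(CH₄) ≈ 48 — unstabilised carbanion; the worst conceivable leaving group
Reversing gives the worst-to-best order requested.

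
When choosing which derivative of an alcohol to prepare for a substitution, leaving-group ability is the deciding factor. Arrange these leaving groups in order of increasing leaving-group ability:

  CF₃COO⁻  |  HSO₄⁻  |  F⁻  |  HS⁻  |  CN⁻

CN⁻ < HS⁻ < F⁻ < CF₃COO⁻ < HSO₄⁻

HSO₄⁻: pKₐ(H₂SO₄) ≈ -3
CF₃COO⁻: pKₐ(CF₃COOH) ≈ 0.2
F⁻: pKₐ(HF) ≈ 3.2 — small and strongly basic; the poor halide leaving group
HS⁻: pKₐ(H₂S) ≈ 7 — larger and more polarisable than the oxygen analogue
CN⁻: pKₐ(HCN) ≈ 9.2 — sp carbon stabilises the charge somewhat, but still a poor LG
Reversing gives the worst-to-best order requested.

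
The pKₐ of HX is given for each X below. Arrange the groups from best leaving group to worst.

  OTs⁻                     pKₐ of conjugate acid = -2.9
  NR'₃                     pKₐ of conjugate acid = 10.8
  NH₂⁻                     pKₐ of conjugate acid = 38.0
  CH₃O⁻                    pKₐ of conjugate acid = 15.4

Lower conjugate-acid pKₐ ⇒ weaker base ⇒ better leaving group.
Sorting by the given values: OTs⁻ (-2.9), NR'₃ (10.8), CH₃O⁻ (15.4), NH₂⁻ (38.0).

OTs⁻ > NR'₃ > CH₃O⁻ > NH₂⁻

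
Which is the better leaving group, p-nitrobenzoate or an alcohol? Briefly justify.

an alcohol is the better leaving group.
pKₐ(R'OH₂⁺) ≈ -2.4 versus pKₐ(p-nitrobenzoic acid) ≈ 3.4: an alcohol is the much weaker base.
Neutral; leaves from a protonated ether (an oxonium ion, R–O(H)R'⁺).

an alcohol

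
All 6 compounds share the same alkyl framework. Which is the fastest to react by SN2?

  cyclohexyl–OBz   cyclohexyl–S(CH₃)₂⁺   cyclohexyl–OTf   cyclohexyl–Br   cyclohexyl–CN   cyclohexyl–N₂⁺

Identical carbon frameworks mean the comparison reduces to leaving-group quality.
Leaving-group ability tracks the stability of the departed species; conjugate-acid pKₐ is the usual yardstick (lower pKₐ → better LG).
cyclohexyl–N₂⁺ loses N₂: no meaningful conjugate acid; N₂ departs as an exceptionally stable neutral molecule
cyclohexyl–OTf loses OTf⁻: pKₐ(CF₃SO₃H (triflic acid)) ≈ -14
cyclohexyl–Br loses Br⁻: pKₐ(HBr) ≈ -9
cyclohexyl–S(CH₃)₂⁺ loses SR'₂: pKₐ(R'₂SH⁺) ≈ -7
cyclohexyl–OBz loses PhCOO⁻: pKₐ(C₆H₅COOH) ≈ 4.2
cyclohexyl–CN loses CN⁻: pKₐ(HCN) ≈ 9.2

cyclohexyl–N₂⁺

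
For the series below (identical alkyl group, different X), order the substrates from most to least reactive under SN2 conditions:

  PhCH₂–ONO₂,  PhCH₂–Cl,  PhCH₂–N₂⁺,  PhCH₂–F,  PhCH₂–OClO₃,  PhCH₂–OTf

PhCH₂–N₂⁺ > PhCH₂–OTf > PhCH₂–OClO₃ > PhCH₂–Cl > PhCH₂–ONO₂ > PhCH₂–F

The skeletons are identical, so relative rate is governed entirely by leaving-group ability.
Leaving-group ability tracks the stability of the departed species; conjugate-acid pKₐ is the usual yardstick (lower pKₐ → better LG).
PhCH₂–N₂⁺ loses N₂: no meaningful conjugate acid; N₂ departs as an exceptionally stable neutral molecule
PhCH₂–OTf loses OTf⁻: pKₐ(CF₃SO₃H (triflic acid)) ≈ -14
PhCH₂–OClO₃ loses ClO₄⁻: pKₐ(HClO₄) ≈ -10
PhCH₂–Cl loses Cl⁻: pKₐ(HCl) ≈ -7
PhCH₂–ONO₂ loses NO₃⁻: pKₐ(HNO₃) ≈ -1.3
PhCH₂–F loses F⁻: pKₐ(HF) ≈ 3.2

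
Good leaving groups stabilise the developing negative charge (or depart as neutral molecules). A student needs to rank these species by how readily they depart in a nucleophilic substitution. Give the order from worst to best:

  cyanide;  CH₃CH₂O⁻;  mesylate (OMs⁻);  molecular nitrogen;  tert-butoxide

molecular nitrogen: no meaningful conjugate acid; N₂ departs as an exceptionally stable neutral molecule
mesylate (OMs⁻): pKₐ(CH₃SO₃H (MsOH)) ≈ -1.9 — resonance-delocalised alkanesulfonate
cyanide: pKₐ(HCN) ≈ 9.2 — sp carbon stabilises the charge somewhat, but still a poor LG
CH₃CH₂O⁻: pKₐ(CH₃CH₂OH) ≈ 16
tert-butoxide: pKₐ(t-BuOH) ≈ 18 — bulky, strongly basic alkoxide
The question asks for worst first, so the sequence is read in increasing leaving-group ability.

tert-butoxide < CH₃CH₂O⁻ < cyanide < mesylate (OMs⁻) < molecular nitrogen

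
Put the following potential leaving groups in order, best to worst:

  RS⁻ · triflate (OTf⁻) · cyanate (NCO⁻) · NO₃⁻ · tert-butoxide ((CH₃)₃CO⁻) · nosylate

The more stable X⁻ (or X) is on its own — i.e. the weaker a base it is — the better a leaving group it makes.
triflate (OTf⁻): pKₐ(CF₃SO₃H (triflic acid)) ≈ -14
nosylate: pKₐ(p-O₂NC₆H₄SO₃H) ≈ -3.5
NO₃⁻: pKₐ(HNO₃) ≈ -1.3
cyanate (NCO⁻): pKₐ(HOCN) ≈ 3.5
RS⁻: pKₐ(RSH (a thiol)) ≈ 10.5
tert-butoxide ((CH₃)₃CO⁻): pKₐ(t-BuOH) ≈ 18

triflate (OTf⁻) > nosylate > NO₃⁻ > cyanate (NCO⁻) > RS⁻ > tert-butoxide ((CH₃)₃CO⁻)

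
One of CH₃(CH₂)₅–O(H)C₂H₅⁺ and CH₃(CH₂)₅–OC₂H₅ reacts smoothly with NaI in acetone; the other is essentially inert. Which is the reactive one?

CH₃(CH₂)₅–O(H)C₂H₅⁺

From CH₃(CH₂)₅–OC₂H₅ the departing group would be CH₃CH₂O⁻ (pKₐ(CH₃CH₂OH) ≈ 16). Strong base; alkoxides do not leave unassisted.
From CH₃(CH₂)₅–O(H)C₂H₅⁺ the leaving group is R'OH (pKₐ(R'OH₂⁺) ≈ -2.4). Neutral; leaves from a protonated ether (an oxonium ion, R–O(H)R'⁺).
(In practice CH₃(CH₂)₅–O(H)C₂H₅⁺ is made from CH₃(CH₂)₅–OC₂H₅ by protonation with concentrated HBr, allowing neutral ethanol, rather than ethoxide, to depart.)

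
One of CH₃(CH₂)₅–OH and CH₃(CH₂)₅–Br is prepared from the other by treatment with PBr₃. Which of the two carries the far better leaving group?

From CH₃(CH₂)₅–OH the departing group would be OH⁻ (pKₐ(H₂O) ≈ 15.7). Strong base; essentially never leaves without prior activation.
From CH₃(CH₂)₅–Br the leaving group is Br⁻ (pKₐ(HBr) ≈ -9). Weak base; good leaving group.
Treatment with PBr₃ works by replacing the hydroxyl with bromide, making CH₃(CH₂)₅–Br enormously more reactive.

CH₃(CH₂)₅–Br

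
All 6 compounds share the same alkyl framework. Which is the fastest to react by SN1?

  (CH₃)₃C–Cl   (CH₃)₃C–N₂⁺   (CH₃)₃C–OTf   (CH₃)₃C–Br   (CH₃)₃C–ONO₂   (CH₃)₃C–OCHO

(CH₃)₃C–N₂⁺

The skeletons are identical, so relative rate is governed entirely by leaving-group ability.
A good leaving group is a weak base: the lower the pKₐ of its conjugate acid, the more readily it departs.
(CH₃)₃C–N₂⁺ loses N₂: no meaningful conjugate acid; N₂ departs as an exceptionally stable neutral molecule
(CH₃)₃C–OTf loses OTf⁻: pKₐ(CF₃SO₃H (triflic acid)) ≈ -14
(CH₃)₃C–Br loses Br⁻: pKₐ(HBr) ≈ -9
(CH₃)₃C–Cl loses Cl⁻: pKₐ(HCl) ≈ -7
(CH₃)₃C–ONO₂ loses NO₃⁻: pKₐ(HNO₃) ≈ -1.3
(CH₃)₃C–OCHO loses HCOO⁻: pKₐ(HCOOH) ≈ 3.8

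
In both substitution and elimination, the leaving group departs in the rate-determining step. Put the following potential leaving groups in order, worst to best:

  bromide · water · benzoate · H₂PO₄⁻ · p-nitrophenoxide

Leaving-group ability tracks the stability of the departed species; conjugate-acid pKₐ is the usual yardstick (lower pKₐ → better LG).
bromide: pKₐ(HBr) ≈ -9 — weak base; good leaving group
water: pKₐ(H₃O⁺) ≈ -1.7
H₂PO₄⁻: pKₐ(H₃PO₄) ≈ 2.1
benzoate: pKₐ(C₆H₅COOH) ≈ 4.2 — aryl carboxylate
p-nitrophenoxide: pKₐ(p-nitrophenol) ≈ 7.2 — nitro group delocalises the charge; the classic chromogenic LG
Reversing gives the worst-to-best order requested.

p-nitrophenoxide < benzoate < H₂PO₄⁻ < water < bromide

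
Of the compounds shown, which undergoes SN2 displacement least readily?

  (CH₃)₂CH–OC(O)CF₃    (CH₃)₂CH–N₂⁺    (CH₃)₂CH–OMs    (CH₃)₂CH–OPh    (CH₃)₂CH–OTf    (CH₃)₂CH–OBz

(CH₃)₂CH–OPh

With the same alkyl group throughout, only the leaving group differentiates the rates.
A good leaving group is a weak base: the lower the pKₐ of its conjugate acid, the more readily it departs.
(CH₃)₂CH–N₂⁺ loses N₂: no meaningful conjugate acid; N₂ departs as an exceptionally stable neutral molecule
(CH₃)₂CH–OTf loses OTf⁻: pKₐ(CF₃SO₃H (triflic acid)) ≈ -14
(CH₃)₂CH–OMs loses OMs⁻: pKₐ(CH₃SO₃H (MsOH)) ≈ -1.9
(CH₃)₂CH–OC(O)CF₃ loses CF₃COO⁻: pKₐ(CF₃COOH) ≈ 0.2
(CH₃)₂CH–OBz loses PhCOO⁻: pKₐ(C₆H₅COOH) ≈ 4.2
(CH₃)₂CH–OPh loses PhO⁻: pKₐ(C₆H₅OH (phenol)) ≈ 10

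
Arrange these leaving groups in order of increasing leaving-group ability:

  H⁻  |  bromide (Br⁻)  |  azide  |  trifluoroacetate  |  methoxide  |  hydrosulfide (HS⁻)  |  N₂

H⁻ < methoxide < hydrosulfide (HS⁻) < azide < trifluoroacetate < bromide (Br⁻) < N₂

Rank by basicity of the departing species: weakest base leaves most easily.
N₂: no meaningful conjugate acid; N₂ departs as an exceptionally stable neutral molecule
bromide (Br⁻): pKₐ(HBr) ≈ -9
trifluoroacetate: pKₐ(CF₃COOH) ≈ 0.2
azide: pKₐ(HN₃) ≈ 4.7
hydrosulfide (HS⁻): pKₐ(H₂S) ≈ 7
methoxide: pKₐ(CH₃OH) ≈ 15.5
H⁻: pKₐ(H₂) ≈ 36
The question asks for worst first, so the sequence is read in increasing leaving-group ability.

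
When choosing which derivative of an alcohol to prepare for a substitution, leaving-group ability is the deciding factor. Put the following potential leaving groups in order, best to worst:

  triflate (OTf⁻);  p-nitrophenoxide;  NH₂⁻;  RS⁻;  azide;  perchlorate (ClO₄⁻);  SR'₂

triflate (OTf⁻) > perchlorate (ClO₄⁻) > SR'₂ > azide > p-nitrophenoxide > RS⁻ > NH₂⁻

The more stable X⁻ (or X) is on its own — i.e. the weaker a base it is — the better a leaving group it makes.
triflate (OTf⁻): pKₐ(CF₃SO₃H (triflic acid)) ≈ -14
perchlorate (ClO₄⁻): pKₐ(HClO₄) ≈ -10
SR'₂: pKₐ(R'₂SH⁺) ≈ -7
azide: pKₐ(HN₃) ≈ 4.7
p-nitrophenoxide: pKₐ(p-nitrophenol) ≈ 7.2
RS⁻: pKₐ(RSH (a thiol)) ≈ 10.5
NH₂⁻: pKₐ(NH₃) ≈ 38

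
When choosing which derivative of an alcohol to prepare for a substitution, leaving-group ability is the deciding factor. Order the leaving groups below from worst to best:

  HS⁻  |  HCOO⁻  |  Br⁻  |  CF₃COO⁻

HS⁻ < HCOO⁻ < CF₃COO⁻ < Br⁻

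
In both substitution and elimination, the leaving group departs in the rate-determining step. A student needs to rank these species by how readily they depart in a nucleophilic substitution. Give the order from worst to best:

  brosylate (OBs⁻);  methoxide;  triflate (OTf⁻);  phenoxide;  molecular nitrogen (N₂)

methoxide < phenoxide < brosylate (OBs⁻) < triflate (OTf⁻) < molecular nitrogen (N₂)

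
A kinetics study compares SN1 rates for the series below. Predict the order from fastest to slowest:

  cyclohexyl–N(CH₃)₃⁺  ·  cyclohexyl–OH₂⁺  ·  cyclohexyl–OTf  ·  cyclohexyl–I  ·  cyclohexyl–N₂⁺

cyclohexyl–N₂⁺ > cyclohexyl–OTf > cyclohexyl–I > cyclohexyl–OH₂⁺ > cyclohexyl–N(CH₃)₃⁺

The skeletons are identical, so relative rate is governed entirely by leaving-group ability.
Leaving-group ability tracks the stability of the departed species; conjugate-acid pKₐ is the usual yardstick (lower pKₐ → better LG).
cyclohexyl–N₂⁺ loses N₂: no meaningful conjugate acid; N₂ departs as an exceptionally stable neutral molecule
cyclohexyl–OTf loses OTf⁻: pKₐ(CF₃SO₃H (triflic acid)) ≈ -14
cyclohexyl–I loses I⁻: pKₐ(HI) ≈ -10
cyclohexyl–OH₂⁺ loses H₂O: pKₐ(H₃O⁺) ≈ -1.7
cyclohexyl–N(CH₃)₃⁺ loses NR'₃: pKₐ(R'₃NH⁺) ≈ 10.7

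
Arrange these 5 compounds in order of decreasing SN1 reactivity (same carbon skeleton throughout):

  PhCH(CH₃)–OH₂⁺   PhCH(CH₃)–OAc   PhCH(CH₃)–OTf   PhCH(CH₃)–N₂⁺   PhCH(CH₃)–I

PhCH(CH₃)–N₂⁺ > PhCH(CH₃)–OTf > PhCH(CH₃)–I > PhCH(CH₃)–OH₂⁺ > PhCH(CH₃)–OAc

Identical carbon frameworks mean the comparison reduces to leaving-group quality.
The more stable X⁻ (or X) is on its own — i.e. the weaker a base it is — the better a leaving group it makes.
PhCH(CH₃)–N₂⁺ loses N₂: no meaningful conjugate acid; N₂ departs as an exceptionally stable neutral molecule
PhCH(CH₃)–OTf loses OTf⁻: pKₐ(CF₃SO₃H (triflic acid)) ≈ -14
PhCH(CH₃)–I loses I⁻: pKₐ(HI) ≈ -10
PhCH(CH₃)–OH₂⁺ loses H₂O: pKₐ(H₃O⁺) ≈ -1.7
PhCH(CH₃)–OAc loses AcO⁻: pKₐ(CH₃COOH) ≈ 4.8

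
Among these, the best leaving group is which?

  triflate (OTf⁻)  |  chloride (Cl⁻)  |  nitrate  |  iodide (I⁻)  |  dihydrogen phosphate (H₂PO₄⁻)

triflate (OTf⁻)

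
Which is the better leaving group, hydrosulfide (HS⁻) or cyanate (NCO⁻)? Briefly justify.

cyanate (NCO⁻) is the better leaving group.
pKₐ(HOCN) ≈ 3.5 versus pKₐ(H₂S) ≈ 7: cyanate (NCO⁻) is the much weaker base.
Resonance between N and O.

cyanate (NCO⁻)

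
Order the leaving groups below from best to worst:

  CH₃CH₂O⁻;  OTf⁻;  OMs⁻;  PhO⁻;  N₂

N₂ > OTf⁻ > OMs⁻ > PhO⁻ > CH₃CH₂O⁻

A good leaving group is a weak base: the lower the pKₐ of its conjugate acid, the more readily it departs.
N₂: no meaningful conjugate acid; N₂ departs as an exceptionally stable neutral molecule
OTf⁻: pKₐ(CF₃SO₃H (triflic acid)) ≈ -14
OMs⁻: pKₐ(CH₃SO₃H (MsOH)) ≈ -1.9 — resonance-delocalised alkanesulfonate
PhO⁻: pKₐ(C₆H₅OH (phenol)) ≈ 10 — resonance into the ring helps, but still a poor LG
CH₃CH₂O⁻: pKₐ(CH₃CH₂OH) ≈ 16 — strong base; alkoxides do not leave unassisted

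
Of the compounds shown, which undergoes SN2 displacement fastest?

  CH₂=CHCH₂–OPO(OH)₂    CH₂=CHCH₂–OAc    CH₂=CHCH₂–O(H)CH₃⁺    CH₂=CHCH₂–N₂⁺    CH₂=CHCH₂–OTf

With the same alkyl group throughout, only the leaving group differentiates the rates.
Leaving-group ability tracks the stability of the departed species; conjugate-acid pKₐ is the usual yardstick (lower pKₐ → better LG).
CH₂=CHCH₂–N₂⁺ loses N₂: no meaningful conjugate acid; N₂ departs as an exceptionally stable neutral molecule
CH₂=CHCH₂–OTf loses OTf⁻: pKₐ(CF₃SO₃H (triflic acid)) ≈ -14
CH₂=CHCH₂–O(H)CH₃⁺ loses R'OH: pKₐ(R'OH₂⁺) ≈ -2.4
CH₂=CHCH₂–OPO(OH)₂ loses H₂PO₄⁻: pKₐ(H₃PO₄) ≈ 2.1
CH₂=CHCH₂–OAc loses AcO⁻: pKₐ(CH₃COOH) ≈ 4.8

CH₂=CHCH₂–N₂⁺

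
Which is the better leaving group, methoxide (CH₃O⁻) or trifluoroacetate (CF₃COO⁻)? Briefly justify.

trifluoroacetate (CF₃COO⁻)

trifluoroacetate (CF₃COO⁻) is the better leaving group.
pKₐ(CF₃COOH) ≈ 0.2 versus pKₐ(CH₃OH) ≈ 15.5: trifluoroacetate (CF₃COO⁻) is the much weaker base.
Strongly electron-withdrawing CF₃ stabilises the carboxylate.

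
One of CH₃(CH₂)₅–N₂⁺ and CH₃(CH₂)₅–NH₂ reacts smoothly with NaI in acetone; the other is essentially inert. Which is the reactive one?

CH₃(CH₂)₅–N₂⁺

From CH₃(CH₂)₅–NH₂ the departing group would be NH₂⁻ (pKₐ(NH₃) ≈ 38). Extremely strong base; never a leaving group.
From CH₃(CH₂)₅–N₂⁺ the leaving group is N₂ (no meaningful conjugate acid; N₂ departs as an exceptionally stable neutral molecule).
(In practice CH₃(CH₂)₅–N₂⁺ is made from CH₃(CH₂)₅–NH₂ by diazotisation (NaNO₂ / HCl, 0 °C), generating a diazonium salt that expels N₂.)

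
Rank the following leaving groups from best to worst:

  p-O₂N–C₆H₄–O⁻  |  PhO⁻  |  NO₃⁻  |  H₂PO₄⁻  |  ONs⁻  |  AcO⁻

ONs⁻ > NO₃⁻ > H₂PO₄⁻ > AcO⁻ > p-O₂N–C₆H₄–O⁻ > PhO⁻

A good leaving group is a weak base: the lower the pKₐ of its conjugate acid, the more readily it departs.
ONs⁻: pKₐ(p-O₂NC₆H₄SO₃H) ≈ -3.5
NO₃⁻: pKₐ(HNO₃) ≈ -1.3 — resonance-delocalised over three oxygens
H₂PO₄⁻: pKₐ(H₃PO₄) ≈ 2.1 — moderate base; biological leaving group after further activation
AcO⁻: pKₐ(CH₃COOH) ≈ 4.8 — resonance-stabilised but still a weak base
p-O₂N–C₆H₄–O⁻: pKₐ(p-nitrophenol) ≈ 7.2 — nitro group delocalises the charge; the classic chromogenic LG
PhO⁻: pKₐ(C₆H₅OH (phenol)) ≈ 10 — resonance into the ring helps, but still a poor LG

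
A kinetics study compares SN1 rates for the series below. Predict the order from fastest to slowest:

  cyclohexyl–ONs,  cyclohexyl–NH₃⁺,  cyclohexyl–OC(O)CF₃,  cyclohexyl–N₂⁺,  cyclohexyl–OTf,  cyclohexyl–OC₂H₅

Same R in every case — rank the leaving groups.
A good leaving group is a weak base: the lower the pKₐ of its conjugate acid, the more readily it departs.
cyclohexyl–N₂⁺ loses N₂: no meaningful conjugate acid; N₂ departs as an exceptionally stable neutral molecule
cyclohexyl–OTf loses OTf⁻: pKₐ(CF₃SO₃H (triflic acid)) ≈ -14
cyclohexyl–ONs loses ONs⁻: pKₐ(p-O₂NC₆H₄SO₃H) ≈ -3.5
cyclohexyl–OC(O)CF₃ loses CF₃COO⁻: pKₐ(CF₃COOH) ≈ 0.2
cyclohexyl–NH₃⁺ loses NH₃: pKₐ(NH₄⁺) ≈ 9.2
cyclohexyl–OC₂H₅ loses CH₃CH₂O⁻: pKₐ(CH₃CH₂OH) ≈ 16

cyclohexyl–N₂⁺ > cyclohexyl–OTf > cyclohexyl–ONs > cyclohexyl–OC(O)CF₃ > cyclohexyl–NH₃⁺ > cyclohexyl–OC₂H₅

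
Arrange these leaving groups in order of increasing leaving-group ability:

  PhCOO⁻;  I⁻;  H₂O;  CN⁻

CN⁻ < PhCOO⁻ < H₂O < I⁻

A good leaving group is a weak base: the lower the pKₐ of its conjugate acid, the more readily it departs.
I⁻: pKₐ(HI) ≈ -10
H₂O: pKₐ(H₃O⁺) ≈ -1.7
PhCOO⁻: pKₐ(C₆H₅COOH) ≈ 4.2
CN⁻: pKₐ(HCN) ≈ 9.2
The question asks for worst first, so the sequence is read in increasing leaving-group ability.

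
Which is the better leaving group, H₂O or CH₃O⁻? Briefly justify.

H₂O is the better leaving group.
pKₐ(H₃O⁺) ≈ -1.7 versus pKₐ(CH₃OH) ≈ 15.5: H₂O is the much weaker base.
Neutral; leaves from a protonated alcohol (R–OH₂⁺).

H₂O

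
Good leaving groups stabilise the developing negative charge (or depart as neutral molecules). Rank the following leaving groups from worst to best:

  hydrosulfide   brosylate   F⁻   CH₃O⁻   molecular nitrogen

Leaving-group ability tracks the stability of the departed species; conjugate-acid pKₐ is the usual yardstick (lower pKₐ → better LG).
molecular nitrogen: no meaningful conjugate acid; N₂ departs as an exceptionally stable neutral molecule
brosylate: pKₐ(p-BrC₆H₄SO₃H) ≈ -2.8
F⁻: pKₐ(HF) ≈ 3.2
hydrosulfide: pKₐ(H₂S) ≈ 7
CH₃O⁻: pKₐ(CH₃OH) ≈ 15.5 — strong base; alkoxides do not leave unassisted
Reversing gives the worst-to-best order requested.

CH₃O⁻ < hydrosulfide < F⁻ < brosylate < molecular nitrogen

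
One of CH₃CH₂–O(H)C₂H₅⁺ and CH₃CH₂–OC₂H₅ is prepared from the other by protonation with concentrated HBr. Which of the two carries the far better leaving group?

CH₃CH₂–O(H)C₂H₅⁺

From CH₃CH₂–OC₂H₅ the departing group would be CH₃CH₂O⁻ (pKₐ(CH₃CH₂OH) ≈ 16). Strong base; alkoxides do not leave unassisted.
From CH₃CH₂–O(H)C₂H₅⁺ the leaving group is R'OH (pKₐ(R'OH₂⁺) ≈ -2.4). Neutral; leaves from a protonated ether (an oxonium ion, R–O(H)R'⁺).
Protonation with concentrated HBr works by allowing neutral ethanol, rather than ethoxide, to depart, making CH₃CH₂–O(H)C₂H₅⁺ enormously more reactive.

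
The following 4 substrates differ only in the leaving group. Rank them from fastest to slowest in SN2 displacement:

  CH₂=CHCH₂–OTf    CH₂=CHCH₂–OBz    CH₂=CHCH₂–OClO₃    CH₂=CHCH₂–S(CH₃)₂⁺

Same R in every case — rank the leaving groups.
Rank by basicity of the departing species: weakest base leaves most easily.
CH₂=CHCH₂–OTf loses OTf⁻: pKₐ(CF₃SO₃H (triflic acid)) ≈ -14
CH₂=CHCH₂–OClO₃ loses ClO₄⁻: pKₐ(HClO₄) ≈ -10
CH₂=CHCH₂–S(CH₃)₂⁺ loses SR'₂: pKₐ(R'₂SH⁺) ≈ -7
CH₂=CHCH₂–OBz loses PhCOO⁻: pKₐ(C₆H₅COOH) ≈ 4.2

CH₂=CHCH₂–OTf > CH₂=CHCH₂–OClO₃ > CH₂=CHCH₂–S(CH₃)₂⁺ > CH₂=CHCH₂–OBz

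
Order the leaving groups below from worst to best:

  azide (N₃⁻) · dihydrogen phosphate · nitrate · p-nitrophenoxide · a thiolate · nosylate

a thiolate < p-nitrophenoxide < azide (N₃⁻) < dihydrogen phosphate < nitrate < nosylate

nosylate: pKₐ(p-O₂NC₆H₄SO₃H) ≈ -3.5
nitrate: pKₐ(HNO₃) ≈ -1.3
dihydrogen phosphate: pKₐ(H₃PO₄) ≈ 2.1
azide (N₃⁻): pKₐ(HN₃) ≈ 4.7
p-nitrophenoxide: pKₐ(p-nitrophenol) ≈ 7.2
a thiolate: pKₐ(RSH (a thiol)) ≈ 10.5
The question asks for worst first, so the sequence is read in increasing leaving-group ability.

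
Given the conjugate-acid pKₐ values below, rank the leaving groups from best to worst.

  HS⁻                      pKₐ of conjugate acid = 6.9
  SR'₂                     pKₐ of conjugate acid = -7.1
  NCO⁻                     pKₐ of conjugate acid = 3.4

SR'₂ > NCO⁻ > HS⁻

Lower conjugate-acid pKₐ ⇒ weaker base ⇒ better leaving group.
Sorting by the given values: SR'₂ (-7.1), NCO⁻ (3.4), HS⁻ (6.9).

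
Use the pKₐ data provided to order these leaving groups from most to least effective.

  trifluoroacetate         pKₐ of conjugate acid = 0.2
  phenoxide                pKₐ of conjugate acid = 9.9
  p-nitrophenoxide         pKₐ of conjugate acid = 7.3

Lower conjugate-acid pKₐ ⇒ weaker base ⇒ better leaving group.
Sorting by the given values: trifluoroacetate (0.2), p-nitrophenoxide (7.3), phenoxide (9.9).

trifluoroacetate > p-nitrophenoxide > phenoxide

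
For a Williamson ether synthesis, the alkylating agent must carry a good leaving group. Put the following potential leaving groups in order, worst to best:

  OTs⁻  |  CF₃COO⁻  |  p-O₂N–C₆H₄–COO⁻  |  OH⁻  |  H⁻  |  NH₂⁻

NH₂⁻ < H⁻ < OH⁻ < p-O₂N–C₆H₄–COO⁻ < CF₃COO⁻ < OTs⁻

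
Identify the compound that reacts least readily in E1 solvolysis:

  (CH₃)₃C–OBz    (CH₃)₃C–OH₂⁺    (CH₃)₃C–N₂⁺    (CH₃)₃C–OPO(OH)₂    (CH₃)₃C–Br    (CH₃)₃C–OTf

The skeletons are identical, so relative rate is governed entirely by leaving-group ability.
Rank by basicity of the departing species: weakest base leaves most easily.
(CH₃)₃C–N₂⁺ loses N₂: no meaningful conjugate acid; N₂ departs as an exceptionally stable neutral molecule
(CH₃)₃C–OTf loses OTf⁻: pKₐ(CF₃SO₃H (triflic acid)) ≈ -14
(CH₃)₃C–Br loses Br⁻: pKₐ(HBr) ≈ -9
(CH₃)₃C–OH₂⁺ loses H₂O: pKₐ(H₃O⁺) ≈ -1.7
(CH₃)₃C–OPO(OH)₂ loses H₂PO₄⁻: pKₐ(H₃PO₄) ≈ 2.1
(CH₃)₃C–OBz loses PhCOO⁻: pKₐ(C₆H₅COOH) ≈ 4.2

(CH₃)₃C–OBz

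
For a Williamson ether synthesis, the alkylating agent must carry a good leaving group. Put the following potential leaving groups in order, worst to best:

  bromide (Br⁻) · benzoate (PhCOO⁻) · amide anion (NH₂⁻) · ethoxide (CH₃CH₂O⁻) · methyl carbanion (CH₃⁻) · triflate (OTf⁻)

methyl carbanion (CH₃⁻) < amide anion (NH₂⁻) < ethoxide (CH₃CH₂O⁻) < benzoate (PhCOO⁻) < bromide (Br⁻) < triflate (OTf⁻)

A good leaving group is a weak base: the lower the pKₐ of its conjugate acid, the more readily it departs.
triflate (OTf⁻): pKₐ(CF₃SO₃H (triflic acid)) ≈ -14
bromide (Br⁻): pKₐ(HBr) ≈ -9
benzoate (PhCOO⁻): pKₐ(C₆H₅COOH) ≈ 4.2
ethoxide (CH₃CH₂O⁻): pKₐ(CH₃CH₂OH) ≈ 16
amide anion (NH₂⁻): pKₐ(NH₃) ≈ 38
methyl carbanion (CH₃⁻): pKₐ(CH₄) ≈ 48
The question asks for worst first, so the sequence is read in increasing leaving-group ability.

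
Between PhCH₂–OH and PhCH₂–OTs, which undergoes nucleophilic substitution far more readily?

From PhCH₂–OH the departing group would be OH⁻ (pKₐ(H₂O) ≈ 15.7). Strong base; essentially never leaves without prior activation.
From PhCH₂–OTs the leaving group is OTs⁻ (pKₐ(p-CH₃C₆H₄SO₃H (TsOH)) ≈ -2.8). Resonance-delocalised arenesulfonate.
(In practice PhCH₂–OTs is made from PhCH₂–OH by treatment with TsCl / pyridine, converting the hydroxyl into a tosylate.)

PhCH₂–OTs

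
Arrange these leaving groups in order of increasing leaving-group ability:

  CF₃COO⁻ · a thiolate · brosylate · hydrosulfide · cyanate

a thiolate < hydrosulfide < cyanate < CF₃COO⁻ < brosylate

A good leaving group is a weak base: the lower the pKₐ of its conjugate acid, the more readily it departs.
brosylate: pKₐ(p-BrC₆H₄SO₃H) ≈ -2.8
CF₃COO⁻: pKₐ(CF₃COOH) ≈ 0.2
cyanate: pKₐ(HOCN) ≈ 3.5
hydrosulfide: pKₐ(H₂S) ≈ 7
a thiolate: pKₐ(RSH (a thiol)) ≈ 10.5
Listed from poorest to best leaving group as asked.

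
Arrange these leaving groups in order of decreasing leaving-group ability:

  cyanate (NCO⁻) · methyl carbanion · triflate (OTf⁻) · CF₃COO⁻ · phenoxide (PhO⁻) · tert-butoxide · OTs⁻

Rank by basicity of the departing species: weakest base leaves most easily.
triflate (OTf⁻): pKₐ(CF₃SO₃H (triflic acid)) ≈ -14
OTs⁻: pKₐ(p-CH₃C₆H₄SO₃H (TsOH)) ≈ -2.8
CF₃COO⁻: pKₐ(CF₃COOH) ≈ 0.2
cyanate (NCO⁻): pKₐ(HOCN) ≈ 3.5
phenoxide (PhO⁻): pKₐ(C₆H₅OH (phenol)) ≈ 10
tert-butoxide: pKₐ(t-BuOH) ≈ 18
methyl carbanion: pKₐ(CH₄) ≈ 48

triflate (OTf⁻) > OTs⁻ > CF₃COO⁻ > cyanate (NCO⁻) > phenoxide (PhO⁻) > tert-butoxide > methyl carbanion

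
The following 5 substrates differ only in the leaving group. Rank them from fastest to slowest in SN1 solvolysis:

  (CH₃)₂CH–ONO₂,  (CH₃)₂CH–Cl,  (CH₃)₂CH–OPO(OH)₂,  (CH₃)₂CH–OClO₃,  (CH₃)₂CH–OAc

(CH₃)₂CH–OClO₃ > (CH₃)₂CH–Cl > (CH₃)₂CH–ONO₂ > (CH₃)₂CH–OPO(OH)₂ > (CH₃)₂CH–OAc

Same R in every case — rank the leaving groups.
A good leaving group is a weak base: the lower the pKₐ of its conjugate acid, the more readily it departs.
(CH₃)₂CH–OClO₃ loses ClO₄⁻: pKₐ(HClO₄) ≈ -10
(CH₃)₂CH–Cl loses Cl⁻: pKₐ(HCl) ≈ -7
(CH₃)₂CH–ONO₂ loses NO₃⁻: pKₐ(HNO₃) ≈ -1.3
(CH₃)₂CH–OPO(OH)₂ loses H₂PO₄⁻: pKₐ(H₃PO₄) ≈ 2.1
(CH₃)₂CH–OAc loses AcO⁻: pKₐ(CH₃COOH) ≈ 4.8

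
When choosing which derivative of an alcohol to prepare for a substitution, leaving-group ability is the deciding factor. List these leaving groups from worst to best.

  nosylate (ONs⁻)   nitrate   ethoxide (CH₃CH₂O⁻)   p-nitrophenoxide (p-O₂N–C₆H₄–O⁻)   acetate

Leaving-group ability tracks the stability of the departed species; conjugate-acid pKₐ is the usual yardstick (lower pKₐ → better LG).
nosylate (ONs⁻): pKₐ(p-O₂NC₆H₄SO₃H) ≈ -3.5 — p-nitro group further stabilises the sulfonate
nitrate: pKₐ(HNO₃) ≈ -1.3
acetate: pKₐ(CH₃COOH) ≈ 4.8 — resonance-stabilised but still a weak base
p-nitrophenoxide (p-O₂N–C₆H₄–O⁻): pKₐ(p-nitrophenol) ≈ 7.2 — nitro group delocalises the charge; the classic chromogenic LG
ethoxide (CH₃CH₂O⁻): pKₐ(CH₃CH₂OH) ≈ 16 — strong base; alkoxides do not leave unassisted
Listed from poorest to best leaving group as asked.

ethoxide (CH₃CH₂O⁻) < p-nitrophenoxide (p-O₂N–C₆H₄–O⁻) < acetate < nitrate < nosylate (ONs⁻)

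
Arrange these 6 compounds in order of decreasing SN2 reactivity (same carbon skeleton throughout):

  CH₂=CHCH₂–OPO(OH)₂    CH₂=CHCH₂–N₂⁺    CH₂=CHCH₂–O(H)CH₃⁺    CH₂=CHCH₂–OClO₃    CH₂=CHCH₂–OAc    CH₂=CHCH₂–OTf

The skeletons are identical, so relative rate is governed entirely by leaving-group ability.
A good leaving group is a weak base: the lower the pKₐ of its conjugate acid, the more readily it departs.
CH₂=CHCH₂–N₂⁺ loses N₂: no meaningful conjugate acid; N₂ departs as an exceptionally stable neutral molecule
CH₂=CHCH₂–OTf loses OTf⁻: pKₐ(CF₃SO₃H (triflic acid)) ≈ -14
CH₂=CHCH₂–OClO₃ loses ClO₄⁻: pKₐ(HClO₄) ≈ -10
CH₂=CHCH₂–O(H)CH₃⁺ loses R'OH: pKₐ(R'OH₂⁺) ≈ -2.4
CH₂=CHCH₂–OPO(OH)₂ loses H₂PO₄⁻: pKₐ(H₃PO₄) ≈ 2.1
CH₂=CHCH₂–OAc loses AcO⁻: pKₐ(CH₃COOH) ≈ 4.8

CH₂=CHCH₂–N₂⁺ > CH₂=CHCH₂–OTf > CH₂=CHCH₂–OClO₃ > CH₂=CHCH₂–O(H)CH₃⁺ > CH₂=CHCH₂–OPO(OH)₂ > CH₂=CHCH₂–OAc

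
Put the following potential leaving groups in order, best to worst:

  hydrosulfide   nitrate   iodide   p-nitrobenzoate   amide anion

iodide: pKₐ(HI) ≈ -10
nitrate: pKₐ(HNO₃) ≈ -1.3
p-nitrobenzoate: pKₐ(p-nitrobenzoic acid) ≈ 3.4
hydrosulfide: pKₐ(H₂S) ≈ 7
amide anion: pKₐ(NH₃) ≈ 38

iodide > nitrate > p-nitrobenzoate > hydrosulfide > amide anion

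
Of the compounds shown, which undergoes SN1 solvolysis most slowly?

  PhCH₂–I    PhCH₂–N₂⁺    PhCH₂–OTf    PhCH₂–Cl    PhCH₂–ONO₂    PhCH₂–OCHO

With the same alkyl group throughout, only the leaving group differentiates the rates.
The more stable X⁻ (or X) is on its own — i.e. the weaker a base it is — the better a leaving group it makes.
PhCH₂–N₂⁺ loses N₂: no meaningful conjugate acid; N₂ departs as an exceptionally stable neutral molecule
PhCH₂–OTf loses OTf⁻: pKₐ(CF₃SO₃H (triflic acid)) ≈ -14
PhCH₂–I loses I⁻: pKₐ(HI) ≈ -10
PhCH₂–Cl loses Cl⁻: pKₐ(HCl) ≈ -7
PhCH₂–ONO₂ loses NO₃⁻: pKₐ(HNO₃) ≈ -1.3
PhCH₂–OCHO loses HCOO⁻: pKₐ(HCOOH) ≈ 3.8

PhCH₂–OCHO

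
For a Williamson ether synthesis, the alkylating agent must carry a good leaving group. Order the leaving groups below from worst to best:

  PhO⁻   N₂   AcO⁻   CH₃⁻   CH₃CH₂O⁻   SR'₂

Leaving-group ability tracks the stability of the departed species; conjugate-acid pKₐ is the usual yardstick (lower pKₐ → better LG).
N₂: no meaningful conjugate acid; N₂ departs as an exceptionally stable neutral molecule
SR'₂: pKₐ(R'₂SH⁺) ≈ -7
AcO⁻: pKₐ(CH₃COOH) ≈ 4.8 — resonance-stabilised but still a weak base
PhO⁻: pKₐ(C₆H₅OH (phenol)) ≈ 10 — resonance into the ring helps, but still a poor LG
CH₃CH₂O⁻: pKₐ(CH₃CH₂OH) ≈ 16 — strong base; alkoxides do not leave unassisted
CH₃⁻: pKₐ(CH₄) ≈ 48
The question asks for worst first, so the sequence is read in increasing leaving-group ability.

CH₃⁻ < CH₃CH₂O⁻ < PhO⁻ < AcO⁻ < SR'₂ < N₂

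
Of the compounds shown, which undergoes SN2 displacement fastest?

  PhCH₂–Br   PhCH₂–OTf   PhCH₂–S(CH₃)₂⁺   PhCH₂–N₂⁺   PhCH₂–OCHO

PhCH₂–N₂⁺

Identical carbon frameworks mean the comparison reduces to leaving-group quality.
A good leaving group is a weak base: the lower the pKₐ of its conjugate acid, the more readily it departs.
PhCH₂–N₂⁺ loses N₂: no meaningful conjugate acid; N₂ departs as an exceptionally stable neutral molecule
PhCH₂–OTf loses OTf⁻: pKₐ(CF₃SO₃H (triflic acid)) ≈ -14
PhCH₂–Br loses Br⁻: pKₐ(HBr) ≈ -9
PhCH₂–S(CH₃)₂⁺ loses SR'₂: pKₐ(R'₂SH⁺) ≈ -7
PhCH₂–OCHO loses HCOO⁻: pKₐ(HCOOH) ≈ 3.8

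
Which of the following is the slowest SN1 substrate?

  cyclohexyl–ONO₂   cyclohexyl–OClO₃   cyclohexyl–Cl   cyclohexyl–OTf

cyclohexyl–ONO₂

The skeletons are identical, so relative rate is governed entirely by leaving-group ability.
Leaving-group ability tracks the stability of the departed species; conjugate-acid pKₐ is the usual yardstick (lower pKₐ → better LG).
cyclohexyl–OTf loses OTf⁻: pKₐ(CF₃SO₃H (triflic acid)) ≈ -14
cyclohexyl–OClO₃ loses ClO₄⁻: pKₐ(HClO₄) ≈ -10
cyclohexyl–Cl loses Cl⁻: pKₐ(HCl) ≈ -7
cyclohexyl–ONO₂ loses NO₃⁻: pKₐ(HNO₃) ≈ -1.3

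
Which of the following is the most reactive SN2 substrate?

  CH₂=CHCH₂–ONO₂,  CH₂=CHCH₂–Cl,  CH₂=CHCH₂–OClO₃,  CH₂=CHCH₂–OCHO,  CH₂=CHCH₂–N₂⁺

With the same alkyl group throughout, only the leaving group differentiates the rates.
A good leaving group is a weak base: the lower the pKₐ of its conjugate acid, the more readily it departs.
CH₂=CHCH₂–N₂⁺ loses N₂: no meaningful conjugate acid; N₂ departs as an exceptionally stable neutral molecule
CH₂=CHCH₂–OClO₃ loses ClO₄⁻: pKₐ(HClO₄) ≈ -10
CH₂=CHCH₂–Cl loses Cl⁻: pKₐ(HCl) ≈ -7
CH₂=CHCH₂–ONO₂ loses NO₃⁻: pKₐ(HNO₃) ≈ -1.3
CH₂=CHCH₂–OCHO loses HCOO⁻: pKₐ(HCOOH) ≈ 3.8

CH₂=CHCH₂–N₂⁺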